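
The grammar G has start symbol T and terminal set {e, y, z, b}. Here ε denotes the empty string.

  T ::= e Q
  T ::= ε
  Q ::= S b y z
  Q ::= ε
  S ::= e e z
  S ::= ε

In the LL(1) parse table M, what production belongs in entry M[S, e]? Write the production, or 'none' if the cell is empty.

S ::= e e z

FIRST(T): from T::=e Q we get {e}; from T::=ε we get {ε}. So FIRST(T) = {ε, e}.
FIRST(S): from S::=e e z we get {e}; from S::=ε we get {ε}. So FIRST(S) = {ε, e}.
FIRST(Q): from Q::=S b y z we get {b, e}; from Q::=ε we get {ε}. So FIRST(Q) = {ε, b, e}.
FOLLOW(T) includes $ since T is the start symbol.
FOLLOW(S): in Q::=S b y z, S is followed by b y z with FIRST {b}. Thus FOLLOW(S) = {b}.
For S ::= e e z: FIRST(e e z) = {e}, so it goes in M[S, t] for t ∈ {e}.
For S ::= ε: FIRST(ε) = {ε}, so it goes in M[S, t] for t ∈ {}; since ε ∈ FIRST, also for every t ∈ FOLLOW(S) = {b}.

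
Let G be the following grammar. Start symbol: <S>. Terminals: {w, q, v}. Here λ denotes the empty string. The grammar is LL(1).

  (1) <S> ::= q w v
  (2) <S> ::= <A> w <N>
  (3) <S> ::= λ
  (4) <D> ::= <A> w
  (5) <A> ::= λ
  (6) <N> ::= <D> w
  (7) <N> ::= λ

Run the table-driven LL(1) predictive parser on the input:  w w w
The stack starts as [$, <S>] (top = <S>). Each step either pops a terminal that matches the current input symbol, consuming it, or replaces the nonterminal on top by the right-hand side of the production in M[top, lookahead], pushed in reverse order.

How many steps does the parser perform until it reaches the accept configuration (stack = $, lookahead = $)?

step 1: stack=$ <S>  input=w w w $  — expand <S> ::= <A> w <N>
step 2: stack=$ <N> w <A>  input=w w w $  — expand <A> ::= λ
step 3: stack=$ <N> w  input=w w w $  — match w
step 4: stack=$ <N>  input=w w $  — expand <N> ::= <D> w
step 5: stack=$ w <D>  input=w w $  — expand <D> ::= <A> w
step 6: stack=$ w w <A>  input=w w $  — expand <A> ::= λ
step 7: stack=$ w w  input=w w $  — match w
step 8: stack=$ w  input=w $  — match w
Accept reached after 8 steps.

8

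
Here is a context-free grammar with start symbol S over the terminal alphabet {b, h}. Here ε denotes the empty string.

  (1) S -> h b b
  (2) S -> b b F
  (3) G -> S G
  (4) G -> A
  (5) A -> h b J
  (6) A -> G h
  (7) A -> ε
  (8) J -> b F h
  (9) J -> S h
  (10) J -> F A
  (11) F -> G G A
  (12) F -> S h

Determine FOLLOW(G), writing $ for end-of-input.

FIRST(S) = {b, h}
FIRST(G) = {ε, b, h}  (via S G, A)
FIRST(A) = {ε, b, h}  (via G h)
FIRST(F) = {ε, b, h}  (via G G A, S h)
FIRST(J) = {ε, b, h}  (via S h, F A)
FOLLOW(S) includes $ since S is the start symbol.
FOLLOW(S): in G->S G, S is followed by G with FIRST {ε, b, h}; in G->S G, the suffix after S is nullable, so FOLLOW(S) ⊇ FOLLOW(G) = {$, b, h}; in J->S h, S is followed by h with FIRST {h}; in F->S h, S is followed by h with FIRST {h}. Thus FOLLOW(S) = {$, b, h}.
FOLLOW(G): in G->S G, the suffix after G is empty (adds nothing new); in A->G h, G is followed by h with FIRST {h}; in F->G G A (occurrence 1), G is followed by G A with FIRST {ε, b, h}; in F->G G A (occurrence 1), the suffix after G is nullable, so FOLLOW(G) ⊇ FOLLOW(F) = {$, b, h}; in F->G G A (occurrence 2), G is followed by A with FIRST {ε, b, h}; in F->G G A (occurrence 2), the suffix after G is nullable, so FOLLOW(G) ⊇ FOLLOW(F) = {$, b, h}. Thus FOLLOW(G) = {$, b, h}.
FOLLOW(A): in G->A, the suffix after A is empty, so FOLLOW(A) ⊇ FOLLOW(G) = {$, b, h}; in J->F A, the suffix after A is empty, so FOLLOW(A) ⊇ FOLLOW(J) = {$, b, h}; in F->G G A, the suffix after A is empty, so FOLLOW(A) ⊇ FOLLOW(F) = {$, b, h}. Thus FOLLOW(A) = {$, b, h}.
FOLLOW(J): in A->h b J, the suffix after J is empty, so FOLLOW(J) ⊇ FOLLOW(A) = {$, b, h}. Thus FOLLOW(J) = {$, b, h}.
FOLLOW(F): in S->b b F, the suffix after F is empty, so FOLLOW(F) ⊇ FOLLOW(S) = {$, b, h}; in J->b F h, F is followed by h with FIRST {h}; in J->F A, F is followed by A with FIRST {ε, b, h}; in J->F A, the suffix after F is nullable, so FOLLOW(F) ⊇ FOLLOW(J) = {$, b, h}. Thus FOLLOW(F) = {$, b, h}.

{$, b, h}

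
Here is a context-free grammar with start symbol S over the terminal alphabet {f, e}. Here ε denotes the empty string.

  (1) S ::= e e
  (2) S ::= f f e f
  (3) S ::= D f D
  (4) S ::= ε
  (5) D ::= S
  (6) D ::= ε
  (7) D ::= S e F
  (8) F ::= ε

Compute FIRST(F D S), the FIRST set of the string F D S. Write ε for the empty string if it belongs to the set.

{ε, e, f}

FIRST(F): from F::=ε we get {ε}. So FIRST(F) = {ε}.
FIRST(S): from S::=e e we get {e}; from S::=f f e f we get {f}; from S::=D f D we get {e, f}; from S::=ε we get {ε}. So FIRST(S) = {ε, e, f}.
FIRST(D): from D::=S we get {ε, e, f}; from D::=ε we get {ε}; from D::=S e F we get {e, f}. So FIRST(D) = {ε, e, f}.
FIRST(F D S): take FIRST of each symbol in turn, carrying on past any symbol whose FIRST contains ε; result {ε, e, f}.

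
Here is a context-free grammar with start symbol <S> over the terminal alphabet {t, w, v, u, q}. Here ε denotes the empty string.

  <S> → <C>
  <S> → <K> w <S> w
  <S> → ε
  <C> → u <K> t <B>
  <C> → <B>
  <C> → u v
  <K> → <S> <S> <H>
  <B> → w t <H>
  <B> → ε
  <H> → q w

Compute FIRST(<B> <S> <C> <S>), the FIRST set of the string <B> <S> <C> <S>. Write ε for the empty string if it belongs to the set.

FIRST(<B>) = {ε, w}
FIRST(<H>) = {q}
FIRST(<C>) = {ε, u, w}  (via <B>)
FIRST(<S>) = {ε, q, u, w}  (via <C>, <K> w <S> w)
FIRST(<K>) = {q, u, w}  (via <S> <S> <H>)
FIRST(<B> <S> <C> <S>): take FIRST of each symbol in turn, carrying on past any symbol whose FIRST contains ε; result {ε, q, u, w}.

{ε, q, u, w}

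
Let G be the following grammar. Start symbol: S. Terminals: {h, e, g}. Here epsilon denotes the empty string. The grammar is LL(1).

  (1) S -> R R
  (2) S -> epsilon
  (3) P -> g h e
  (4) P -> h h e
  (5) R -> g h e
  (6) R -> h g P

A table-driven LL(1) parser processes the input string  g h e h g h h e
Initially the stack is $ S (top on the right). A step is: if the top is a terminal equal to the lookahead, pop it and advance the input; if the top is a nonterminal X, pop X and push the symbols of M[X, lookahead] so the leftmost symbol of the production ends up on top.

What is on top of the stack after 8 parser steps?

P

step 1: stack=$ S  input=g h e h g h h e $  — expand S -> R R
step 2: stack=$ R R  input=g h e h g h h e $  — expand R -> g h e
step 3: stack=$ R e h g  input=g h e h g h h e $  — match g
step 4: stack=$ R e h  input=h e h g h h e $  — match h
step 5: stack=$ R e  input=e h g h h e $  — match e
step 6: stack=$ R  input=h g h h e $  — expand R -> h g P
step 7: stack=$ P g h  input=h g h h e $  — match h
step 8: stack=$ P g  input=g h h e $  — match g
Stack after step 8: $ P (top = P).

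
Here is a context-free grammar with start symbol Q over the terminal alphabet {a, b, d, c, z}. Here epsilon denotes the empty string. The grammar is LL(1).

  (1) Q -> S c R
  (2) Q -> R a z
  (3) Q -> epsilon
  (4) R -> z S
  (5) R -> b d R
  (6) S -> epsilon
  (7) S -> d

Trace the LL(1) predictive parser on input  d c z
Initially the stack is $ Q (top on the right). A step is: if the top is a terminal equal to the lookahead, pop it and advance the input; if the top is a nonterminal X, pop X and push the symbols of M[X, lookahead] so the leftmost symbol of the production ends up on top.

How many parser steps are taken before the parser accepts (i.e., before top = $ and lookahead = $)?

7

     Stack    Input    Action
  1  $ Q      d c z $  expand Q -> S c R
  2  $ R c S  d c z $  expand S -> d
  3  $ R c d  d c z $  match d
  4  $ R c    c z $    match c
  5  $ R      z $      expand R -> z S
  6  $ S z    z $      match z
  7  $ S      $        expand S -> epsilon
Accept reached after 7 steps.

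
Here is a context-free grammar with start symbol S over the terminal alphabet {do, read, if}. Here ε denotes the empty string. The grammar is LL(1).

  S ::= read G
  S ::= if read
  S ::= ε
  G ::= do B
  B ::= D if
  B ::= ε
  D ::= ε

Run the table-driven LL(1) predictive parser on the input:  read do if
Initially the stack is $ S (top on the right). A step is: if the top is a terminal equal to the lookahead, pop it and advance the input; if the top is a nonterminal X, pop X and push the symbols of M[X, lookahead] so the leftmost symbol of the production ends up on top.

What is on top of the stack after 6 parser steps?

     Stack     Input         Action
  1  $ S       read do if $  expand S ::= read G
  2  $ G read  read do if $  match read
  3  $ G       do if $       expand G ::= do B
  4  $ B do    do if $       match do
  5  $ B       if $          expand B ::= D if
  6  $ if D    if $          expand D ::= ε
Stack after step 6: $ if (top = if).

if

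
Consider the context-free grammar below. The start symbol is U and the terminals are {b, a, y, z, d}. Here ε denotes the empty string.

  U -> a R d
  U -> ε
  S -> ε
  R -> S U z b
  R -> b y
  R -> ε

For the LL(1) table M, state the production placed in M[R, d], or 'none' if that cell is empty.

FIRST(U) = {ε, a}
FIRST(S) = {ε}
FIRST(R) = {ε, a, b, z}  (via S U z b)
FOLLOW(U) includes $ since U is the start symbol.
FOLLOW(R): in U->a R d, R is followed by d with FIRST {d}. Thus FOLLOW(R) = {d}.
For R -> S U z b: FIRST(S U z b) = {a, z}, so it goes in M[R, t] for t ∈ {a, z}.
For R -> b y: FIRST(b y) = {b}, so it goes in M[R, t] for t ∈ {b}.
For R -> ε: FIRST(ε) = {ε}, so it goes in M[R, t] for t ∈ {}; since ε ∈ FIRST, also for every t ∈ FOLLOW(R) = {d}.

R -> ε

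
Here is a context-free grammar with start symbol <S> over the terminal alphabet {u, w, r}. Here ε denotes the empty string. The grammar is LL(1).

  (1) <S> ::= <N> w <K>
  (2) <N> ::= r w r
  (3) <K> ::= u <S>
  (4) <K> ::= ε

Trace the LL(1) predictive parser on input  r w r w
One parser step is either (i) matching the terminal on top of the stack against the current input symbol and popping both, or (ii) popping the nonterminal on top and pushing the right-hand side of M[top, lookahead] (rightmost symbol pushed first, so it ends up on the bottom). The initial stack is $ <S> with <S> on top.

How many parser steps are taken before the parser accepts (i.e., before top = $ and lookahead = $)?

     Stack          Input      Action
  1  $ <S>          r w r w $  expand <S> ::= <N> w <K>
  2  $ <K> w <N>    r w r w $  expand <N> ::= r w r
  3  $ <K> w r w r  r w r w $  match r
  4  $ <K> w r w    w r w $    match w
  5  $ <K> w r      r w $      match r
  6  $ <K> w        w $        match w
  7  $ <K>          $          expand <K> ::= ε
Accept reached after 7 steps.

7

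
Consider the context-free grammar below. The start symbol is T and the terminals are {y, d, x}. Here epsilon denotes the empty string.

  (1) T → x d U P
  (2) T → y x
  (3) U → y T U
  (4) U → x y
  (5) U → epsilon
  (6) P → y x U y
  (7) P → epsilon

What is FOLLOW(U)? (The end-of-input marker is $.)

FIRST(T): from T→x d U P we get {x}; from T→y x we get {y}. So FIRST(T) = {x, y}.
FIRST(U): from U→y T U we get {y}; from U→x y we get {x}; from U→epsilon we get {epsilon}. So FIRST(U) = {epsilon, x, y}.
FIRST(P): from P→y x U y we get {y}; from P→epsilon we get {epsilon}. So FIRST(P) = {epsilon, y}.
FOLLOW(T) includes $ since T is the start symbol.
FOLLOW(T): in U→y T U, T is followed by U with FIRST {epsilon, x, y}; in U→y T U, the suffix after T is nullable, so FOLLOW(T) ⊇ FOLLOW(U) = {$, x, y}. Thus FOLLOW(T) = {$, x, y}.
FOLLOW(U): in T→x d U P, U is followed by P with FIRST {epsilon, y}; in T→x d U P, the suffix after U is nullable, so FOLLOW(U) ⊇ FOLLOW(T) = {$, x, y}; in U→y T U, the suffix after U is empty (adds nothing new); in P→y x U y, U is followed by y with FIRST {y}. Thus FOLLOW(U) = {$, x, y}.
FOLLOW(P): in T→x d U P, the suffix after P is empty, so FOLLOW(P) ⊇ FOLLOW(T) = {$, x, y}. Thus FOLLOW(P) = {$, x, y}.

{$, x, y}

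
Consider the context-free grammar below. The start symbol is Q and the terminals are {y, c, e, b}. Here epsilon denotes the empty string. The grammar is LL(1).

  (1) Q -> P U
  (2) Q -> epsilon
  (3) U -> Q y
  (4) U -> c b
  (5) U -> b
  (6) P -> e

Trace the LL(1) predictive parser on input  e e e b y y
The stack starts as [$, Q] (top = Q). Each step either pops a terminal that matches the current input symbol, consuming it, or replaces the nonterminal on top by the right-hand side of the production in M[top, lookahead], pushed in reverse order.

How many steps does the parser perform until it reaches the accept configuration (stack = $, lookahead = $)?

step 1: stack=$ Q  input=e e e b y y $  — expand Q -> P U
step 2: stack=$ U P  input=e e e b y y $  — expand P -> e
step 3: stack=$ U e  input=e e e b y y $  — match e
step 4: stack=$ U  input=e e b y y $  — expand U -> Q y
step 5: stack=$ y Q  input=e e b y y $  — expand Q -> P U
step 6: stack=$ y U P  input=e e b y y $  — expand P -> e
step 7: stack=$ y U e  input=e e b y y $  — match e
step 8: stack=$ y U  input=e b y y $  — expand U -> Q y
step 9: stack=$ y y Q  input=e b y y $  — expand Q -> P U
step 10: stack=$ y y U P  input=e b y y $  — expand P -> e
step 11: stack=$ y y U e  input=e b y y $  — match e
step 12: stack=$ y y U  input=b y y $  — expand U -> b
step 13: stack=$ y y b  input=b y y $  — match b
step 14: stack=$ y y  input=y y $  — match y
step 15: stack=$ y  input=y $  — match y
Accept reached after 15 steps.

15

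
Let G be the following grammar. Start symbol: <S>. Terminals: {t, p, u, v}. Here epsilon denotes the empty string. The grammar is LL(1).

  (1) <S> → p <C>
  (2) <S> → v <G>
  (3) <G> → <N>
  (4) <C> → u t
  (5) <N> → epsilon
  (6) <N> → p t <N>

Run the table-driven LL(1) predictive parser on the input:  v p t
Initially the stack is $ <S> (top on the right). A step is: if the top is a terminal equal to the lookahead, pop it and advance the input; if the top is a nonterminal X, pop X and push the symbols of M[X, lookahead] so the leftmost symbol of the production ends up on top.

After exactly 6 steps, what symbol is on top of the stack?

<N>

step 1: stack=$ <S>  input=v p t $  — expand <S> → v <G>
step 2: stack=$ <G> v  input=v p t $  — match v
step 3: stack=$ <G>  input=p t $  — expand <G> → <N>
step 4: stack=$ <N>  input=p t $  — expand <N> → p t <N>
step 5: stack=$ <N> t p  input=p t $  — match p
step 6: stack=$ <N> t  input=t $  — match t
Stack after step 6: $ <N> (top = <N>).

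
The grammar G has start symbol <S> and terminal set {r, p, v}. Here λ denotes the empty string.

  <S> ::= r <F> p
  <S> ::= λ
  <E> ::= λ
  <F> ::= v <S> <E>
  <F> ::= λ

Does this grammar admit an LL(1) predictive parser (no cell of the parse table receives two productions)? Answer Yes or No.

Yes

FIRST(<S>) = {λ, r}
FIRST(<E>) = {λ}
FIRST(<F>) = {λ, v}
FOLLOW(<S>) = {$, p}
FOLLOW(<E>) = {p}
FOLLOW(<F>) = {p}
Each cell of M receives at most one production.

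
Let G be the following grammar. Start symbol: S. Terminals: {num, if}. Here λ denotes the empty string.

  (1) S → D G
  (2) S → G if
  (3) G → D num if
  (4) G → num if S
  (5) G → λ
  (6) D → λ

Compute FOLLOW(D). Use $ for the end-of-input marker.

{$, if, num}

FIRST(D) = {λ}
FIRST(G) = {λ, num}  (via D num if)
FIRST(S) = {λ, if, num}  (via D G, G if)
FOLLOW(S) includes $ since S is the start symbol.
FOLLOW(S): in G→num if S, the suffix after S is empty, so FOLLOW(S) ⊇ FOLLOW(G) = {$, if}. Thus FOLLOW(S) = {$, if}.
FOLLOW(G): in S→D G, the suffix after G is empty, so FOLLOW(G) ⊇ FOLLOW(S) = {$, if}; in S→G if, G is followed by if with FIRST {if}. Thus FOLLOW(G) = {$, if}.
FOLLOW(D): in S→D G, D is followed by G with FIRST {λ, num}; in S→D G, the suffix after D is nullable, so FOLLOW(D) ⊇ FOLLOW(S) = {$, if}; in G→D num if, D is followed by num if with FIRST {num}. Thus FOLLOW(D) = {$, if, num}.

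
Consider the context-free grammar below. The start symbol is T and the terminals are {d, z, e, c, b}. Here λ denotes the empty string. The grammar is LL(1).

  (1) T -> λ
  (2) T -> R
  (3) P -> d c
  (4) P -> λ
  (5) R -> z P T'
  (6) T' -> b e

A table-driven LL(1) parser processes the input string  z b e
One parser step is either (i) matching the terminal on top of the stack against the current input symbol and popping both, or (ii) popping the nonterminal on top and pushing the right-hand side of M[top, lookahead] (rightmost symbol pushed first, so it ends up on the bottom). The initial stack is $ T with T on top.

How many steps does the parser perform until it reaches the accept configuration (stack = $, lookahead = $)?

step 1: stack=$ T  input=z b e $  — expand T -> R
step 2: stack=$ R  input=z b e $  — expand R -> z P T'
step 3: stack=$ T' P z  input=z b e $  — match z
step 4: stack=$ T' P  input=b e $  — expand P -> λ
step 5: stack=$ T'  input=b e $  — expand T' -> b e
step 6: stack=$ e b  input=b e $  — match b
step 7: stack=$ e  input=e $  — match e
Accept reached after 7 steps.

7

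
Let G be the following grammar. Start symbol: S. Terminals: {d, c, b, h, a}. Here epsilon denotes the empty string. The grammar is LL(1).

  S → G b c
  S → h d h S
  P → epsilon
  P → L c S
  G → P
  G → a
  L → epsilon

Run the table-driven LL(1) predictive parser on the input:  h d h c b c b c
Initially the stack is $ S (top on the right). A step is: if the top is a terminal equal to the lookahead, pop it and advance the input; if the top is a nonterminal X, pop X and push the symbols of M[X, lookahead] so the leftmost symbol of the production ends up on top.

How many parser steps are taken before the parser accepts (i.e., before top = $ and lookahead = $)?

step 1: stack=$ S  input=h d h c b c b c $  — expand S → h d h S
step 2: stack=$ S h d h  input=h d h c b c b c $  — match h
step 3: stack=$ S h d  input=d h c b c b c $  — match d
step 4: stack=$ S h  input=h c b c b c $  — match h
step 5: stack=$ S  input=c b c b c $  — expand S → G b c
step 6: stack=$ c b G  input=c b c b c $  — expand G → P
step 7: stack=$ c b P  input=c b c b c $  — expand P → L c S
step 8: stack=$ c b S c L  input=c b c b c $  — expand L → epsilon
step 9: stack=$ c b S c  input=c b c b c $  — match c
step 10: stack=$ c b S  input=b c b c $  — expand S → G b c
step 11: stack=$ c b c b G  input=b c b c $  — expand G → P
step 12: stack=$ c b c b P  input=b c b c $  — expand P → epsilon
step 13: stack=$ c b c b  input=b c b c $  — match b
step 14: stack=$ c b c  input=c b c $  — match c
step 15: stack=$ c b  input=b c $  — match b
step 16: stack=$ c  input=c $  — match c
Accept reached after 16 steps.

16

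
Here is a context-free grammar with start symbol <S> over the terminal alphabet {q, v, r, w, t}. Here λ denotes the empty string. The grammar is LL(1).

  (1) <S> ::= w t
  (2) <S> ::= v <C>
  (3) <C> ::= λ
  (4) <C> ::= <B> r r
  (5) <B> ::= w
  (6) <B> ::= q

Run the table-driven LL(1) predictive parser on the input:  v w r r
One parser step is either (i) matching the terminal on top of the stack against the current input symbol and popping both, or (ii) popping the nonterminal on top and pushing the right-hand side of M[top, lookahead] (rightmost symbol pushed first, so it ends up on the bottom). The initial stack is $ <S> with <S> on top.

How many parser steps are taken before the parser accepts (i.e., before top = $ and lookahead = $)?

     Stack      Input      Action
  1  $ <S>      v w r r $  expand <S> ::= v <C>
  2  $ <C> v    v w r r $  match v
  3  $ <C>      w r r $    expand <C> ::= <B> r r
  4  $ r r <B>  w r r $    expand <B> ::= w
  5  $ r r w    w r r $    match w
  6  $ r r      r r $      match r
  7  $ r        r $        match r
Accept reached after 7 steps.

7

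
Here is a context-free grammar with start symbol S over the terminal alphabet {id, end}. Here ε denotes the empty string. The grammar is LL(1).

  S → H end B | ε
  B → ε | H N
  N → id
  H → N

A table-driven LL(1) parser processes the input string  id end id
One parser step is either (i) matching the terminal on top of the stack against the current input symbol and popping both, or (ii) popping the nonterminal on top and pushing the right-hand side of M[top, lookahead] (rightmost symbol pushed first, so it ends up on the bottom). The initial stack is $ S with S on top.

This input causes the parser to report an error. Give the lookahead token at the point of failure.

      Stack       Input        Action
   1  $ S         id end id $  expand S → H end B
   2  $ B end H   id end id $  expand H → N
   3  $ B end N   id end id $  expand N → id
   4  $ B end id  id end id $  match id
   5  $ B end     end id $     match end
   6  $ B         id $         expand B → H N
   7  $ N H       id $         expand H → N
   8  $ N N       id $         expand N → id
   9  $ N id      id $         match id
  10  $ N         $            error: M[N, $] is empty

$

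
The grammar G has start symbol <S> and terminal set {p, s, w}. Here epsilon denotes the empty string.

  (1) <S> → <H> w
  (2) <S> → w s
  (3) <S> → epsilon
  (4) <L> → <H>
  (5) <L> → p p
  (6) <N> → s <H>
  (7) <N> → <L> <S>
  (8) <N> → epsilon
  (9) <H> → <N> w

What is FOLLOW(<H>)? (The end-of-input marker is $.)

{p, s, w}

FIRST(<S>): from <S>→<H> w we get {p, s, w}; from <S>→w s we get {w}; from <S>→epsilon we get {epsilon}. So FIRST(<S>) = {epsilon, p, s, w}.
FIRST(<L>): from <L>→<H> we get {p, s, w}; from <L>→p p we get {p}. So FIRST(<L>) = {p, s, w}.
FIRST(<N>): from <N>→s <H> we get {s}; from <N>→<L> <S> we get {p, s, w}; from <N>→epsilon we get {epsilon}. So FIRST(<N>) = {epsilon, p, s, w}.
FIRST(<H>): from <H>→<N> w we get {p, s, w}. So FIRST(<H>) = {p, s, w}.
FOLLOW(<S>) includes $ since <S> is the start symbol.
FOLLOW(<N>): in <H>→<N> w, <N> is followed by w with FIRST {w}. Thus FOLLOW(<N>) = {w}.
FOLLOW(<S>): in <N>→<L> <S>, the suffix after <S> is empty, so FOLLOW(<S>) ⊇ FOLLOW(<N>) = {w}. Thus FOLLOW(<S>) = {$, w}.
FOLLOW(<L>): in <N>→<L> <S>, <L> is followed by <S> with FIRST {epsilon, p, s, w}; in <N>→<L> <S>, the suffix after <L> is nullable, so FOLLOW(<L>) ⊇ FOLLOW(<N>) = {w}. Thus FOLLOW(<L>) = {p, s, w}.
FOLLOW(<H>): in <S>→<H> w, <H> is followed by w with FIRST {w}; in <L>→<H>, the suffix after <H> is empty, so FOLLOW(<H>) ⊇ FOLLOW(<L>) = {p, s, w}; in <N>→s <H>, the suffix after <H> is empty, so FOLLOW(<H>) ⊇ FOLLOW(<N>) = {w}. Thus FOLLOW(<H>) = {p, s, w}.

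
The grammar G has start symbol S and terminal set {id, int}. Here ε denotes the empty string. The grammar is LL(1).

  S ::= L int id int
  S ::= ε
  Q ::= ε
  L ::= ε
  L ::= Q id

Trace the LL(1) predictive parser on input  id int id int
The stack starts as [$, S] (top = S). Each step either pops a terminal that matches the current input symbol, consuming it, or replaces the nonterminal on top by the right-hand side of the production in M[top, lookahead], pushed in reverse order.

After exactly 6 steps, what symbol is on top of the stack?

int

     Stack              Input            Action
  1  $ S                id int id int $  expand S ::= L int id int
  2  $ int id int L     id int id int $  expand L ::= Q id
  3  $ int id int id Q  id int id int $  expand Q ::= ε
  4  $ int id int id    id int id int $  match id
  5  $ int id int       int id int $     match int
  6  $ int id           id int $         match id
Stack after step 6: $ int (top = int).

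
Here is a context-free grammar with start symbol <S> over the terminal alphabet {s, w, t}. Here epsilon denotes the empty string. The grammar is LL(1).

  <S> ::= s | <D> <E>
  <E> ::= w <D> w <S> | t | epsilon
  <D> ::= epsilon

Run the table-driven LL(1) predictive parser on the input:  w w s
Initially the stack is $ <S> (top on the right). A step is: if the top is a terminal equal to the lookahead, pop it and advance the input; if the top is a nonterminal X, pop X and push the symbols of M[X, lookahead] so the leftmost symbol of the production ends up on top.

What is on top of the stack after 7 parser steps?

s

step 1: stack=$ <S>  input=w w s $  — expand <S> ::= <D> <E>
step 2: stack=$ <E> <D>  input=w w s $  — expand <D> ::= epsilon
step 3: stack=$ <E>  input=w w s $  — expand <E> ::= w <D> w <S>
step 4: stack=$ <S> w <D> w  input=w w s $  — match w
step 5: stack=$ <S> w <D>  input=w s $  — expand <D> ::= epsilon
step 6: stack=$ <S> w  input=w s $  — match w
step 7: stack=$ <S>  input=s $  — expand <S> ::= s
Stack after step 7: $ s (top = s).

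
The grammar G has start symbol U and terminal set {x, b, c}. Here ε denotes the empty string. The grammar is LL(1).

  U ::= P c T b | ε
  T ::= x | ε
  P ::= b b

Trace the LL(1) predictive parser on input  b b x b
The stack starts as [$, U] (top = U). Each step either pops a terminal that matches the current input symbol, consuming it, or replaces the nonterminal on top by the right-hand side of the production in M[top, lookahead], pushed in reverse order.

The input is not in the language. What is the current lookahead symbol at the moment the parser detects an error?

step 1: stack=$ U  input=b b x b $  — expand U ::= P c T b
step 2: stack=$ b T c P  input=b b x b $  — expand P ::= b b
step 3: stack=$ b T c b b  input=b b x b $  — match b
step 4: stack=$ b T c b  input=b x b $  — match b
step 5: stack=$ b T c  input=x b $  — error: top is terminal c but lookahead is x

x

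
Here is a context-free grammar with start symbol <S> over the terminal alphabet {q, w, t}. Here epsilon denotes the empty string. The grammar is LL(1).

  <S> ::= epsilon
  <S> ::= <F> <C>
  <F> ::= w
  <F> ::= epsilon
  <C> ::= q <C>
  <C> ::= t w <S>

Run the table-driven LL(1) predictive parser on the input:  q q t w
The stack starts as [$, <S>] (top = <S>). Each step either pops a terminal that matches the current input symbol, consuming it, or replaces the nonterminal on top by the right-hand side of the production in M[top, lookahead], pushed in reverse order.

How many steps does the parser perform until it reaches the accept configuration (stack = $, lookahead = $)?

10

step 1: stack=$ <S>  input=q q t w $  — expand <S> ::= <F> <C>
step 2: stack=$ <C> <F>  input=q q t w $  — expand <F> ::= epsilon
step 3: stack=$ <C>  input=q q t w $  — expand <C> ::= q <C>
step 4: stack=$ <C> q  input=q q t w $  — match q
step 5: stack=$ <C>  input=q t w $  — expand <C> ::= q <C>
step 6: stack=$ <C> q  input=q t w $  — match q
step 7: stack=$ <C>  input=t w $  — expand <C> ::= t w <S>
step 8: stack=$ <S> w t  input=t w $  — match t
step 9: stack=$ <S> w  input=w $  — match w
step 10: stack=$ <S>  input=$  — expand <S> ::= epsilon
Accept reached after 10 steps.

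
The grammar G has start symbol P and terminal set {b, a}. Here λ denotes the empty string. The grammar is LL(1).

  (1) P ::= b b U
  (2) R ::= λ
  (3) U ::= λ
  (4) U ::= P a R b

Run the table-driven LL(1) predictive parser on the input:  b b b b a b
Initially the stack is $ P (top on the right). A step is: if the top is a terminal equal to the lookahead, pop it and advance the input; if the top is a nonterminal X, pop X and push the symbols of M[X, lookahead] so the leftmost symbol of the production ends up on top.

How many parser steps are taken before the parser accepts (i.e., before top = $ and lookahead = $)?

11

      Stack          Input          Action
   1  $ P            b b b b a b $  expand P ::= b b U
   2  $ U b b        b b b b a b $  match b
   3  $ U b          b b b a b $    match b
   4  $ U            b b a b $      expand U ::= P a R b
   5  $ b R a P      b b a b $      expand P ::= b b U
   6  $ b R a U b b  b b a b $      match b
   7  $ b R a U b    b a b $        match b
   8  $ b R a U      a b $          expand U ::= λ
   9  $ b R a        a b $          match a
  10  $ b R          b $            expand R ::= λ
  11  $ b            b $            match b
Accept reached after 11 steps.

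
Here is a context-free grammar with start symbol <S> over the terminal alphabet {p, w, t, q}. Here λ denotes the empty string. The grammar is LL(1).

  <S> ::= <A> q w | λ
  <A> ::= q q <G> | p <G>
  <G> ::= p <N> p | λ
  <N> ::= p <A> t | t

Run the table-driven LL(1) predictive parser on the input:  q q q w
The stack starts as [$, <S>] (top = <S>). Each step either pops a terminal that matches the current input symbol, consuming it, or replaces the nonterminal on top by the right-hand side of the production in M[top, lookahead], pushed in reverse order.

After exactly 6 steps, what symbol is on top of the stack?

step 1: stack=$ <S>  input=q q q w $  — expand <S> ::= <A> q w
step 2: stack=$ w q <A>  input=q q q w $  — expand <A> ::= q q <G>
step 3: stack=$ w q <G> q q  input=q q q w $  — match q
step 4: stack=$ w q <G> q  input=q q w $  — match q
step 5: stack=$ w q <G>  input=q w $  — expand <G> ::= λ
step 6: stack=$ w q  input=q w $  — match q
Stack after step 6: $ w (top = w).

w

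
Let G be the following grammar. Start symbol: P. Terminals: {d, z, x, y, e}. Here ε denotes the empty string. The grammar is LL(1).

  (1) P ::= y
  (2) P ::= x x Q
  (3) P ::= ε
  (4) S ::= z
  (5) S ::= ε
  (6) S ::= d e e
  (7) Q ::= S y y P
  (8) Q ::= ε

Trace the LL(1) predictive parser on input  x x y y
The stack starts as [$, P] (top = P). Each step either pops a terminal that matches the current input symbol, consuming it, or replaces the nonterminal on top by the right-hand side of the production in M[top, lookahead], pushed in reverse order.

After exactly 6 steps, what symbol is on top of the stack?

y

step 1: stack=$ P  input=x x y y $  — expand P ::= x x Q
step 2: stack=$ Q x x  input=x x y y $  — match x
step 3: stack=$ Q x  input=x y y $  — match x
step 4: stack=$ Q  input=y y $  — expand Q ::= S y y P
step 5: stack=$ P y y S  input=y y $  — expand S ::= ε
step 6: stack=$ P y y  input=y y $  — match y
Stack after step 6: $ P y (top = y).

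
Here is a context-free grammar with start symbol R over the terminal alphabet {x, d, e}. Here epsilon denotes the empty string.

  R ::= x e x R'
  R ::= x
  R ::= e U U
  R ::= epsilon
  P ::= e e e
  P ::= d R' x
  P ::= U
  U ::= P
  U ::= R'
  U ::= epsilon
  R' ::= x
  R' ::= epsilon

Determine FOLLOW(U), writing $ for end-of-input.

{$, d, e, x}

FIRST(R) = {epsilon, e, x}
FIRST(R') = {epsilon, x}
FIRST(P) = {epsilon, d, e, x}  (via U)
FIRST(U) = {epsilon, d, e, x}  (via P, R')
FOLLOW(R) includes $ since R is the start symbol.
FOLLOW(R): R appears on no right-hand side. Thus FOLLOW(R) = {$}.
FOLLOW(P): in U::=P, the suffix after P is empty, so FOLLOW(P) ⊇ FOLLOW(U) = {$, d, e, x}. Thus FOLLOW(P) = {$, d, e, x}.
FOLLOW(U): in R::=e U U (occurrence 1), U is followed by U with FIRST {epsilon, d, e, x}; in R::=e U U (occurrence 1), the suffix after U is nullable, so FOLLOW(U) ⊇ FOLLOW(R) = {$}; in R::=e U U (occurrence 2), the suffix after U is empty, so FOLLOW(U) ⊇ FOLLOW(R) = {$}; in P::=U, the suffix after U is empty, so FOLLOW(U) ⊇ FOLLOW(P) = {$, d, e, x}. Thus FOLLOW(U) = {$, d, e, x}.
FOLLOW(R'): in R::=x e x R', the suffix after R' is empty, so FOLLOW(R') ⊇ FOLLOW(R) = {$}; in P::=d R' x, R' is followed by x with FIRST {x}; in U::=R', the suffix after R' is empty, so FOLLOW(R') ⊇ FOLLOW(U) = {$, d, e, x}. Thus FOLLOW(R') = {$, d, e, x}.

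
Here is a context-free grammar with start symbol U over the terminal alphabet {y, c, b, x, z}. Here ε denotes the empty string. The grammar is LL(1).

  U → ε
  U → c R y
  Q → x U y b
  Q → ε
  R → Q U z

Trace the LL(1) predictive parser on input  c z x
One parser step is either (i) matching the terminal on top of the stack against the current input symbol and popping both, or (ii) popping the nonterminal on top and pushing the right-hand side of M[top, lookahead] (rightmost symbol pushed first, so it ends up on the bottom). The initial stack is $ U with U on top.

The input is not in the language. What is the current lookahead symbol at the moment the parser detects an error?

x

     Stack      Input    Action
  1  $ U        c z x $  expand U → c R y
  2  $ y R c    c z x $  match c
  3  $ y R      z x $    expand R → Q U z
  4  $ y z U Q  z x $    expand Q → ε
  5  $ y z U    z x $    expand U → ε
  6  $ y z      z x $    match z
  7  $ y        x $      error: top is terminal y but lookahead is x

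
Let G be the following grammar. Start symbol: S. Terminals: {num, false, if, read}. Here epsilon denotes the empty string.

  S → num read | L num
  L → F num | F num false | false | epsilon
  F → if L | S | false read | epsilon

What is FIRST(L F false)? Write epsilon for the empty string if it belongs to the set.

FIRST(S) = {false, if, num}  (via L num)
FIRST(F) = {epsilon, false, if, num}  (via S)
FIRST(L) = {epsilon, false, if, num}  (via F num, F num false)
FIRST(L F false): take FIRST of each symbol in turn, carrying on past any symbol whose FIRST contains epsilon; result {false, if, num}.

{false, if, num}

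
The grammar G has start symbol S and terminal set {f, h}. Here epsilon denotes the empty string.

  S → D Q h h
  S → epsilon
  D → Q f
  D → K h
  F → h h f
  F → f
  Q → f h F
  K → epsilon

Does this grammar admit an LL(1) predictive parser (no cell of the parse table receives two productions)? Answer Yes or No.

FIRST(S) = {epsilon, f, h}
FIRST(D) = {f, h}
FIRST(F) = {f, h}
FIRST(Q) = {f}
FIRST(K) = {epsilon}
FOLLOW(S) = {$}
FOLLOW(D) = {f}
FOLLOW(F) = {f, h}
FOLLOW(Q) = {f, h}
FOLLOW(K) = {h}
Each cell of M receives at most one production.

Yes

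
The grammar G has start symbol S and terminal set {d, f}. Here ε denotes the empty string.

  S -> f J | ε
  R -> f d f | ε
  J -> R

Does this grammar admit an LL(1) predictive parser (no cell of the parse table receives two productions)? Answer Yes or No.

Yes

FIRST(S) = {ε, f}
FIRST(R) = {ε, f}
FIRST(J) = {ε, f}
FOLLOW(S) = {$}
FOLLOW(R) = {$}
FOLLOW(J) = {$}
Each cell of M receives at most one production.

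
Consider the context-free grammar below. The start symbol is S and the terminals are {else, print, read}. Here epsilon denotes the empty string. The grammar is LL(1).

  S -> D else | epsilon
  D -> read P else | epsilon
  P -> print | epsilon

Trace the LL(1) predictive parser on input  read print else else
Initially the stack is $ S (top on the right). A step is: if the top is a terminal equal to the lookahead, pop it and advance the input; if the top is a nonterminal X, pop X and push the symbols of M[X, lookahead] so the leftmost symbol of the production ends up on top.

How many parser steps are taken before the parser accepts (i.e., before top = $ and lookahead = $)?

7

     Stack               Input                   Action
  1  $ S                 read print else else $  expand S -> D else
  2  $ else D            read print else else $  expand D -> read P else
  3  $ else else P read  read print else else $  match read
  4  $ else else P       print else else $       expand P -> print
  5  $ else else print   print else else $       match print
  6  $ else else         else else $             match else
  7  $ else              else $                  match else
Accept reached after 7 steps.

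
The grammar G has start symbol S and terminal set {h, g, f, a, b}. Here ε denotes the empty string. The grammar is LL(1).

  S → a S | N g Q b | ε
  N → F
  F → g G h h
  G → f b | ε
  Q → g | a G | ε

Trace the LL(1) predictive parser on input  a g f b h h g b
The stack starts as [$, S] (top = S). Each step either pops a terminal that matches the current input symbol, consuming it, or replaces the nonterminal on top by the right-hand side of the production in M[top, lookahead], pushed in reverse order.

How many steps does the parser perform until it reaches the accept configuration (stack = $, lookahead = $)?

step 1: stack=$ S  input=a g f b h h g b $  — expand S → a S
step 2: stack=$ S a  input=a g f b h h g b $  — match a
step 3: stack=$ S  input=g f b h h g b $  — expand S → N g Q b
step 4: stack=$ b Q g N  input=g f b h h g b $  — expand N → F
step 5: stack=$ b Q g F  input=g f b h h g b $  — expand F → g G h h
step 6: stack=$ b Q g h h G g  input=g f b h h g b $  — match g
step 7: stack=$ b Q g h h G  input=f b h h g b $  — expand G → f b
step 8: stack=$ b Q g h h b f  input=f b h h g b $  — match f
step 9: stack=$ b Q g h h b  input=b h h g b $  — match b
step 10: stack=$ b Q g h h  input=h h g b $  — match h
step 11: stack=$ b Q g h  input=h g b $  — match h
step 12: stack=$ b Q g  input=g b $  — match g
step 13: stack=$ b Q  input=b $  — expand Q → ε
step 14: stack=$ b  input=b $  — match b
Accept reached after 14 steps.

14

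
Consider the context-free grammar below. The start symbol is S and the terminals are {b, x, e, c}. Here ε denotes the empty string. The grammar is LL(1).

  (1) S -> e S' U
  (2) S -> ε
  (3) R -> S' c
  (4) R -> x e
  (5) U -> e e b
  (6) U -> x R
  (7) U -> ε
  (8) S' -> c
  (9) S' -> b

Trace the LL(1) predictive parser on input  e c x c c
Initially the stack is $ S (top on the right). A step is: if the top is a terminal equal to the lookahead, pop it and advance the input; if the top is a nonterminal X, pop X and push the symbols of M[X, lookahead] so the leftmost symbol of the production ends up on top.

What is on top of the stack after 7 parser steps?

S'

step 1: stack=$ S  input=e c x c c $  — expand S -> e S' U
step 2: stack=$ U S' e  input=e c x c c $  — match e
step 3: stack=$ U S'  input=c x c c $  — expand S' -> c
step 4: stack=$ U c  input=c x c c $  — match c
step 5: stack=$ U  input=x c c $  — expand U -> x R
step 6: stack=$ R x  input=x c c $  — match x
step 7: stack=$ R  input=c c $  — expand R -> S' c
Stack after step 7: $ c S' (top = S').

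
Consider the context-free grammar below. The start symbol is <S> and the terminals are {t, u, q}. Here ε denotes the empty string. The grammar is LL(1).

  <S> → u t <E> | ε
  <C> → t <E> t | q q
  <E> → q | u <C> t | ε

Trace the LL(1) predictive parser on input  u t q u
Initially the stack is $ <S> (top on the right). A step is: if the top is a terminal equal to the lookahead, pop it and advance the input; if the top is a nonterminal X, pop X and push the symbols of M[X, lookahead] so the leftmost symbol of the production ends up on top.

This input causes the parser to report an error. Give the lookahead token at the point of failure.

u

     Stack      Input      Action
  1  $ <S>      u t q u $  expand <S> → u t <E>
  2  $ <E> t u  u t q u $  match u
  3  $ <E> t    t q u $    match t
  4  $ <E>      q u $      expand <E> → q
  5  $ q        q u $      match q
  6  $          u $        error: stack empty but input remains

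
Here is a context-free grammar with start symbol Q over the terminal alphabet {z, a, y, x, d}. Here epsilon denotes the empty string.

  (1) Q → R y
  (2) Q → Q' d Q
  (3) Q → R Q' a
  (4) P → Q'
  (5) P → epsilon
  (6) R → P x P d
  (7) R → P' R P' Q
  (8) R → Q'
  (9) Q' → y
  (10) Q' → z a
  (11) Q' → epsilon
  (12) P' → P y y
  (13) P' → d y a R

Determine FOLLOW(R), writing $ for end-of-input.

{a, d, x, y, z}

FIRST(Q') = {epsilon, y, z}
FIRST(P) = {epsilon, y, z}  (via Q')
FIRST(P') = {d, y, z}  (via P y y)
FIRST(R) = {epsilon, d, x, y, z}  (via P x P d, P' R P' Q, Q')
FIRST(Q) = {a, d, x, y, z}  (via R y, Q' d Q, R Q' a)
FOLLOW(Q) includes $ since Q is the start symbol.
FOLLOW(P): in R→P x P d (occurrence 1), P is followed by x P d with FIRST {x}; in R→P x P d (occurrence 2), P is followed by d with FIRST {d}; in P'→P y y, P is followed by y y with FIRST {y}. Thus FOLLOW(P) = {d, x, y}.
FOLLOW(P'): in R→P' R P' Q (occurrence 1), P' is followed by R P' Q with FIRST {d, x, y, z}; in R→P' R P' Q (occurrence 2), P' is followed by Q with FIRST {a, d, x, y, z}. Thus FOLLOW(P') = {a, d, x, y, z}.
FOLLOW(R): in Q→R y, R is followed by y with FIRST {y}; in Q→R Q' a, R is followed by Q' a with FIRST {a, y, z}; in R→P' R P' Q, R is followed by P' Q with FIRST {d, y, z}; in P'→d y a R, the suffix after R is empty, so FOLLOW(R) ⊇ FOLLOW(P') = {a, d, x, y, z}. Thus FOLLOW(R) = {a, d, x, y, z}.
FOLLOW(Q): in Q→Q' d Q, the suffix after Q is empty (adds nothing new); in R→P' R P' Q, the suffix after Q is empty, so FOLLOW(Q) ⊇ FOLLOW(R) = {a, d, x, y, z}. Thus FOLLOW(Q) = {$, a, d, x, y, z}.
FOLLOW(Q'): in Q→Q' d Q, Q' is followed by d Q with FIRST {d}; in Q→R Q' a, Q' is followed by a with FIRST {a}; in P→Q', the suffix after Q' is empty, so FOLLOW(Q') ⊇ FOLLOW(P) = {d, x, y}; in R→Q', the suffix after Q' is empty, so FOLLOW(Q') ⊇ FOLLOW(R) = {a, d, x, y, z}. Thus FOLLOW(Q') = {a, d, x, y, z}.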